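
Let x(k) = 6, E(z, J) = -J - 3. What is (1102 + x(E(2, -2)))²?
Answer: 1227664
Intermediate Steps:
E(z, J) = -3 - J
(1102 + x(E(2, -2)))² = (1102 + 6)² = 1108² = 1227664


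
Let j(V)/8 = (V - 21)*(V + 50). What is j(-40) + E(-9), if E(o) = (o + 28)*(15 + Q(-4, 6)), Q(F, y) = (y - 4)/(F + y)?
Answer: -4576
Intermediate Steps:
Q(F, y) = (-4 + y)/(F + y)
j(V) = 8*(-21 + V)*(50 + V) (j(V) = 8*((V - 21)*(V + 50)) = 8*((-21 + V)*(50 + V)) = 8*(-21 + V)*(50 + V))
E(o) = 448 + 16*o (E(o) = (o + 28)*(15 + (-4 + 6)/(-4 + 6)) = (28 + o)*(15 + 2/2) = (28 + o)*(15 + (½)*2) = (28 + o)*(15 + 1) = (28 + o)*16 = 448 + 16*o)
j(-40) + E(-9) = (-8400 + 8*(-40)² + 232*(-40)) + (448 + 16*(-9)) = (-8400 + 8*1600 - 9280) + (448 - 144) = (-8400 + 12800 - 9280) + 304 = -4880 + 304 = -4576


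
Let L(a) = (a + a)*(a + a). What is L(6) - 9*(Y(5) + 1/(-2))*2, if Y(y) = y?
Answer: 63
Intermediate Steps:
L(a) = 4*a² (L(a) = (2*a)*(2*a) = 4*a²)
L(6) - 9*(Y(5) + 1/(-2))*2 = 4*6² - 9*(5 + 1/(-2))*2 = 4*36 - 9*(5 - ½)*2 = 144 - 81*2/2 = 144 - 9*9 = 144 - 81 = 63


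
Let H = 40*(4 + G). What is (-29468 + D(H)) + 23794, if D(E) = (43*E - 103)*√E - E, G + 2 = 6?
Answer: -5994 + 109256*√5 ≈ 2.3831e+5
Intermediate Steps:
G = 4 (G = -2 + 6 = 4)
H = 320 (H = 40*(4 + 4) = 40*8 = 320)
D(E) = -E + √E*(-103 + 43*E) (D(E) = (-103 + 43*E)*√E - E = √E*(-103 + 43*E) - E = -E + √E*(-103 + 43*E))
(-29468 + D(H)) + 23794 = (-29468 + (-1*320 - 824*√5 + 43*320^(3/2))) + 23794 = (-29468 + (-320 - 824*√5 + 43*(2560*√5))) + 23794 = (-29468 + (-320 - 824*√5 + 110080*√5)) + 23794 = (-29468 + (-320 + 109256*√5)) + 23794 = (-29788 + 109256*√5) + 23794 = -5994 + 109256*√5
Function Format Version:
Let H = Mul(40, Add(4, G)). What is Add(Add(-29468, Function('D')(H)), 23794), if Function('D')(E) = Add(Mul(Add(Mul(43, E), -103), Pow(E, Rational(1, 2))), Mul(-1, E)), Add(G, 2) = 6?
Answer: Add(-5994, Mul(109256, Pow(5, Rational(1, 2)))) ≈ 2.3831e+5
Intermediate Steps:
G = 4 (G = Add(-2, 6) = 4)
H = 320 (H = Mul(40, Add(4, 4)) = Mul(40, 8) = 320)
Function('D')(E) = Add(Mul(-1, E), Mul(Pow(E, Rational(1, 2)), Add(-103, Mul(43, E)))) (Function('D')(E) = Add(Mul(Add(-103, Mul(43, E)), Pow(E, Rational(1, 2))), Mul(-1, E)) = Add(Mul(Pow(E, Rational(1, 2)), Add(-103, Mul(43, E))), Mul(-1, E)) = Add(Mul(-1, E), Mul(Pow(E, Rational(1, 2)), Add(-103, Mul(43, E)))))
Add(Add(-29468, Function('D')(H)), 23794) = Add(Add(-29468, Add(Mul(-1, 320), Mul(-103, Pow(320, Rational(1, 2))), Mul(43, Pow(320, Rational(3, 2))))), 23794) = Add(Add(-29468, Add(-320, Mul(-103, Mul(8, Pow(5, Rational(1, 2)))), Mul(43, Mul(2560, Pow(5, Rational(1, 2)))))), 23794) = Add(Add(-29468, Add(-320, Mul(-824, Pow(5, Rational(1, 2))), Mul(110080, Pow(5, Rational(1, 2))))), 23794) = Add(Add(-29468, Add(-320, Mul(109256, Pow(5, Rational(1, 2))))), 23794) = Add(Add(-29788, Mul(109256, Pow(5, Rational(1, 2)))), 23794) = Add(-5994, Mul(109256, Pow(5, Rational(1, 2))))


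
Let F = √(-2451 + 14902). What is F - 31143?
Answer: -31143 + √12451 ≈ -31031.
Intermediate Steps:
F = √12451 ≈ 111.58
F - 31143 = √12451 - 31143 = -31143 + √12451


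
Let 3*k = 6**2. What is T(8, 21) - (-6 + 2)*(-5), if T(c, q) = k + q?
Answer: 13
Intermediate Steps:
k = 12 (k = (1/3)*6**2 = (1/3)*36 = 12)
T(c, q) = 12 + q
T(8, 21) - (-6 + 2)*(-5) = (12 + 21) - (-6 + 2)*(-5) = 33 - (-4)*(-5) = 33 - 1*20 = 33 - 20 = 13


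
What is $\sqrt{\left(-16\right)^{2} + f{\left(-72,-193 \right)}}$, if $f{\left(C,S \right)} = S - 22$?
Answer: $\sqrt{41} \approx 6.4031$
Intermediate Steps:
$f{\left(C,S \right)} = -22 + S$
$\sqrt{\left(-16\right)^{2} + f{\left(-72,-193 \right)}} = \sqrt{\left(-16\right)^{2} - 215} = \sqrt{256 - 215} = \sqrt{41}$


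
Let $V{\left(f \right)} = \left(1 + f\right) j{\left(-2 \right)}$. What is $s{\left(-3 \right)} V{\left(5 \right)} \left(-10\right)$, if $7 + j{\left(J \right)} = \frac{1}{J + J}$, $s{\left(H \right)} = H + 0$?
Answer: $-1305$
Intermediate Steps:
$s{\left(H \right)} = H$
$j{\left(J \right)} = -7 + \frac{1}{2 J}$ ($j{\left(J \right)} = -7 + \frac{1}{J + J} = -7 + \frac{1}{2 J}$)
$V{\left(f \right)} = - \frac{29}{4} - \frac{29 f}{4}$ ($V{\left(f \right)} = \left(1 + f\right) \left(-7 + \frac{1}{2 \left(-2\right)}\right) = \left(1 + f\right) \left(-7 + \frac{1}{2} \left(- \frac{1}{2}\right)\right) = \left(1 + f\right) \left(-7 - \frac{1}{4}\right) = \left(1 + f\right) \left(- \frac{29}{4}\right) = - \frac{29}{4} - \frac{29 f}{4}$)
$s{\left(-3 \right)} V{\left(5 \right)} \left(-10\right) = - 3 \left(- \frac{29}{4} - \frac{145}{4}\right) \left(-10\right) = \left(-3\right) \left(- \frac{87}{2}\right) \left(-10\right) = \frac{261}{2} \left(-10\right) = -1305$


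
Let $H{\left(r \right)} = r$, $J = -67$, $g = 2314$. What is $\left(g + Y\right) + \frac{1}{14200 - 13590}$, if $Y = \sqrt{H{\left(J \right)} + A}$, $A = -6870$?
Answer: $\frac{1411541}{610} + i \sqrt{6937} \approx 2314.0 + 83.289 i$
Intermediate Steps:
$Y = i \sqrt{6937}$ ($Y = \sqrt{-67 - 6870} = \sqrt{-6937} = i \sqrt{6937} \approx 83.289 i$)
$\left(g + Y\right) + \frac{1}{14200 - 13590} = \left(2314 + i \sqrt{6937}\right) + \frac{1}{14200 - 13590} = \left(2314 + i \sqrt{6937}\right) + \frac{1}{610} = \frac{1411541}{610} + i \sqrt{6937}$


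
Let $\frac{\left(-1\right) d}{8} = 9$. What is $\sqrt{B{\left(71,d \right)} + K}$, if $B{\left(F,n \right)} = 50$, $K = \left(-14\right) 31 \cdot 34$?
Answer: $3 i \sqrt{1634} \approx 121.27 i$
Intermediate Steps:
$d = -72$ ($d = \left(-8\right) 9 = -72$)
$K = -14756$ ($K = \left(-434\right) 34 = -14756$)
$\sqrt{B{\left(71,d \right)} + K} = \sqrt{50 - 14756} = \sqrt{-14706} = 3 i \sqrt{1634}$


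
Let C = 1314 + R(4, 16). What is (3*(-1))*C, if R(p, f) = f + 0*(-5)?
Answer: -3990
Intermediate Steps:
R(p, f) = f (R(p, f) = f + 0 = f)
C = 1330 (C = 1314 + 16 = 1330)
(3*(-1))*C = (3*(-1))*1330 = -3*1330 = -3990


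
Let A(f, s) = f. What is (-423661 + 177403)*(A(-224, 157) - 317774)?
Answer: 78309551484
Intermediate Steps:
(-423661 + 177403)*(A(-224, 157) - 317774) = (-423661 + 177403)*(-224 - 317774) = -246258*(-317998) = 78309551484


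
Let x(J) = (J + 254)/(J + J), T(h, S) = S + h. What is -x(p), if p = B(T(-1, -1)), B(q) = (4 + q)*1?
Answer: -64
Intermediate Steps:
B(q) = 4 + q
p = 2 (p = 4 + (-1 - 1) = 4 - 2 = 2)
x(J) = (254 + J)/(2*J) (x(J) = (254 + J)/((2*J)) = (254 + J)*(1/(2*J)) = (254 + J)/(2*J))
-x(p) = -(254 + 2)/(2*2) = -256/(2*2) = -1*64 = -64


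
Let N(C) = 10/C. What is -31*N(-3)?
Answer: 310/3 ≈ 103.33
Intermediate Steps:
-31*N(-3) = -310/(-3) = -310*(-1)/3 = -31*(-10/3) = 310/3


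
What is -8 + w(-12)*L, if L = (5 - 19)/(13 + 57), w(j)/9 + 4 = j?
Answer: 104/5 ≈ 20.800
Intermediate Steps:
w(j) = -36 + 9*j
L = -1/5 (L = -14/70 = -14*1/70 = -1/5 ≈ -0.20000)
-8 + w(-12)*L = -8 + (-36 + 9*(-12))*(-1/5) = -8 + (-36 - 108)*(-1/5) = -8 - 144*(-1/5) = -8 + 144/5 = 104/5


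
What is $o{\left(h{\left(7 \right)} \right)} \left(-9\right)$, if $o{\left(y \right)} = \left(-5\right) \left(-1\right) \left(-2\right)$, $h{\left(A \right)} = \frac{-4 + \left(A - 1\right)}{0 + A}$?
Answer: $90$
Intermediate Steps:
$h{\left(A \right)} = \frac{-5 + A}{A}$ ($h{\left(A \right)} = \frac{-4 + \left(A - 1\right)}{A} = \frac{-4 + \left(-1 + A\right)}{A} = \frac{-5 + A}{A}$)
$o{\left(y \right)} = -10$ ($o{\left(y \right)} = 5 \left(-2\right) = -10$)
$o{\left(h{\left(7 \right)} \right)} \left(-9\right) = \left(-10\right) \left(-9\right) = 90$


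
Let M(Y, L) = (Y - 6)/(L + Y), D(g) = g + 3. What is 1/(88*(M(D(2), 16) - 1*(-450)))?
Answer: 21/831512 ≈ 2.5255e-5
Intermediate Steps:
D(g) = 3 + g
M(Y, L) = (-6 + Y)/(L + Y)
1/(88*(M(D(2), 16) - 1*(-450))) = 1/(88*((-6 + (3 + 2))/(16 + (3 + 2)) - 1*(-450))) = 1/(88*((-6 + 5)/(16 + 5) + 450)) = 1/(88*(-1/21 + 450)) = 1/(88*(9449/21)) = 1/(831512/21) = 21/831512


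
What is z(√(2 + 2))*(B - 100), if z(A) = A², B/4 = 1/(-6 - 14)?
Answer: -2004/5 ≈ -400.80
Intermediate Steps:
B = -⅕ (B = 4/(-6 - 14) = 4/(-20) = 4*(-1/20) = -⅕ ≈ -0.20000)
z(√(2 + 2))*(B - 100) = (√(2 + 2))²*(-⅕ - 100) = (√4)²*(-501/5) = 2²*(-501/5) = 4*(-501/5) = -2004/5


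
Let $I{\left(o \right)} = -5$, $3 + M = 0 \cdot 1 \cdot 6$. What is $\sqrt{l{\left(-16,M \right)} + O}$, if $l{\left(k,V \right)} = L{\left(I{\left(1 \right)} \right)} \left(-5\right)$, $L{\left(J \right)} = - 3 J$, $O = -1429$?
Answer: $4 i \sqrt{94} \approx 38.781 i$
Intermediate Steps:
$M = -3$ ($M = -3 + 0 \cdot 1 \cdot 6 = -3 + 0 \cdot 6 = -3 + 0 = -3$)
$l{\left(k,V \right)} = -75$ ($l{\left(k,V \right)} = \left(-3\right) \left(-5\right) \left(-5\right) = 15 \left(-5\right) = -75$)
$\sqrt{l{\left(-16,M \right)} + O} = \sqrt{-75 - 1429} = \sqrt{-1504} = 4 i \sqrt{94}$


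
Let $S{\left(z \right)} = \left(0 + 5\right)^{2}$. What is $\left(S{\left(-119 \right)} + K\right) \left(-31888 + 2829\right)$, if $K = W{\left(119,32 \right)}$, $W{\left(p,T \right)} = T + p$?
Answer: $-5114384$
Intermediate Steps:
$S{\left(z \right)} = 25$ ($S{\left(z \right)} = 5^{2} = 25$)
$K = 151$ ($K = 32 + 119 = 151$)
$\left(S{\left(-119 \right)} + K\right) \left(-31888 + 2829\right) = \left(25 + 151\right) \left(-31888 + 2829\right) = 176 \left(-29059\right) = -5114384$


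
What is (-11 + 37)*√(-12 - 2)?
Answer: 26*I*√14 ≈ 97.283*I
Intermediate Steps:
(-11 + 37)*√(-12 - 2) = 26*√(-14) = 26*(I*√14) = 26*I*√14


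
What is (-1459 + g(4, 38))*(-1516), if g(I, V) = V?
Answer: 2154236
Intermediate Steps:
(-1459 + g(4, 38))*(-1516) = (-1459 + 38)*(-1516) = -1421*(-1516) = 2154236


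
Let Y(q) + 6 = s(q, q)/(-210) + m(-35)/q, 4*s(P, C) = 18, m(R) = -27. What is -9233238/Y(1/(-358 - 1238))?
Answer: -430884440/2010679 ≈ -214.30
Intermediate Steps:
s(P, C) = 9/2 (s(P, C) = (1/4)*18 = 9/2)
Y(q) = -843/140 - 27/q (Y(q) = -6 + ((9/2)/(-210) - 27/q) = -6 + ((9/2)*(-1/210) - 27/q) = -6 + (-3/140 - 27/q) = -843/140 - 27/q)
-9233238/Y(1/(-358 - 1238)) = -9233238/(-843/140 - 27/(1/(-358 - 1238))) = -9233238/(-843/140 - 27/(1/(-1596))) = -9233238/(-843/140 - 27/(-1/1596)) = -9233238/(-843/140 - 27*(-1596)) = -9233238/(-843/140 + 43092) = -9233238/6032037/140 = -9233238*140/6032037 = -430884440/2010679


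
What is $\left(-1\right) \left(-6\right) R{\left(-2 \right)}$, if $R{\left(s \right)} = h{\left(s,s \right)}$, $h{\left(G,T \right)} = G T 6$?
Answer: $144$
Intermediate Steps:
$h{\left(G,T \right)} = 6 G T$
$R{\left(s \right)} = 6 s^{2}$ ($R{\left(s \right)} = 6 s s = 6 s^{2}$)
$\left(-1\right) \left(-6\right) R{\left(-2 \right)} = \left(-1\right) \left(-6\right) 6 \left(-2\right)^{2} = 6 \cdot 6 \cdot 4 = 6 \cdot 24 = 144$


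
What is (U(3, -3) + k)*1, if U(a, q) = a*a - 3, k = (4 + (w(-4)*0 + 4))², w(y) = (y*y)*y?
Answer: 70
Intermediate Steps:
w(y) = y³ (w(y) = y²*y = y³)
k = 64 (k = (4 + ((-4)³*0 + 4))² = (4 + (-64*0 + 4))² = (4 + (0 + 4))² = (4 + 4)² = 8² = 64)
U(a, q) = -3 + a² (U(a, q) = a² - 3 = -3 + a²)
(U(3, -3) + k)*1 = ((-3 + 3²) + 64)*1 = ((-3 + 9) + 64)*1 = (6 + 64)*1 = 70*1 = 70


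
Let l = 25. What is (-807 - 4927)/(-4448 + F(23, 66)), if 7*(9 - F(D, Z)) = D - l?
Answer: 40138/31071 ≈ 1.2918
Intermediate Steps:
F(D, Z) = 88/7 - D/7 (F(D, Z) = 9 - (D - 1*25)/7 = 9 - (D - 25)/7 = 9 - (-25 + D)/7 = 9 + (25/7 - D/7) = 88/7 - D/7)
(-807 - 4927)/(-4448 + F(23, 66)) = (-807 - 4927)/(-4448 + (88/7 - ⅐*23)) = -5734/(-4448 + (88/7 - 23/7)) = -5734/(-4448 + 65/7) = -5734/(-31071/7) = -5734*(-7/31071) = 40138/31071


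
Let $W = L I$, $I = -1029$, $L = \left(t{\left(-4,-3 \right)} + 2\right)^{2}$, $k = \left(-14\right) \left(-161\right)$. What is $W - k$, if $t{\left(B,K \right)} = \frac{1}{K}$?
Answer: $- \frac{15337}{3} \approx -5112.3$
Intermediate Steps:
$k = 2254$
$L = \frac{25}{9}$ ($L = \left(\frac{1}{-3} + 2\right)^{2} = \left(- \frac{1}{3} + 2\right)^{2} = \left(\frac{5}{3}\right)^{2} = \frac{25}{9} \approx 2.7778$)
$W = - \frac{8575}{3}$ ($W = \frac{25}{9} \left(-1029\right) = - \frac{8575}{3} \approx -2858.3$)
$W - k = - \frac{8575}{3} - 2254 = - \frac{15337}{3}$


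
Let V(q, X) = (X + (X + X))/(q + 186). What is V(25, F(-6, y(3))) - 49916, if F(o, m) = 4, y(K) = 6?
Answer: -10532264/211 ≈ -49916.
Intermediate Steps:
V(q, X) = 3*X/(186 + q) (V(q, X) = (X + 2*X)/(186 + q) = (3*X)/(186 + q) = 3*X/(186 + q))
V(25, F(-6, y(3))) - 49916 = 3*4/(186 + 25) - 49916 = 3*4/211 - 49916 = 3*4*(1/211) - 49916 = 12/211 - 49916 = -10532264/211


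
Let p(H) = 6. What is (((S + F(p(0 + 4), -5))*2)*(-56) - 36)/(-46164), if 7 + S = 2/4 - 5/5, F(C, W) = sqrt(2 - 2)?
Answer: -67/3847 ≈ -0.017416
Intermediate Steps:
F(C, W) = 0 (F(C, W) = sqrt(0) = 0)
S = -15/2 (S = -7 + (2/4 - 5/5) = -7 + (2*(1/4) - 5*1/5) = -7 + (1/2 - 1) = -7 - 1/2 = -15/2 ≈ -7.5000)
(((S + F(p(0 + 4), -5))*2)*(-56) - 36)/(-46164) = (((-15/2 + 0)*2)*(-56) - 36)/(-46164) = (-15/2*2*(-56) - 36)*(-1/46164) = (-15*(-56) - 36)*(-1/46164) = (840 - 36)*(-1/46164) = 804*(-1/46164) = -67/3847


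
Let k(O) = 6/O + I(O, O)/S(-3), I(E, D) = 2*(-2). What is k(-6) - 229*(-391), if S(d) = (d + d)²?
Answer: 805841/9 ≈ 89538.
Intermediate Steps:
I(E, D) = -4
S(d) = 4*d² (S(d) = (2*d)² = 4*d²)
k(O) = -⅑ + 6/O (k(O) = 6/O - 4/(4*(-3)²) = 6/O - 4/(4*9) = 6/O - 4/36 = 6/O - 4*1/36 = 6/O - ⅑ = -⅑ + 6/O)
k(-6) - 229*(-391) = (⅑)*(54 - 1*(-6))/(-6) - 229*(-391) = (⅑)*(-⅙)*(54 + 6) + 89539 = (⅑)*(-⅙)*60 + 89539 = -10/9 + 89539 = 805841/9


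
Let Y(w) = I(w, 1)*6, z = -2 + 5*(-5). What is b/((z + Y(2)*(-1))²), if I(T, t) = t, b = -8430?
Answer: -2810/363 ≈ -7.7410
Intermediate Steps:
z = -27 (z = -2 - 25 = -27)
Y(w) = 6 (Y(w) = 1*6 = 6)
b/((z + Y(2)*(-1))²) = -8430/(-27 + 6*(-1))² = -8430/(-27 - 6)² = -8430/((-33)²) = -8430/1089 = -8430*1/1089 = -2810/363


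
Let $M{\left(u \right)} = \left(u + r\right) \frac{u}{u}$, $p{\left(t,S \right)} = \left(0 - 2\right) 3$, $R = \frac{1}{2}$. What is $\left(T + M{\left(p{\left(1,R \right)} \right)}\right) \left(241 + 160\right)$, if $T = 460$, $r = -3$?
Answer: $180851$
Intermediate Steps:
$R = \frac{1}{2} \approx 0.5$
$p{\left(t,S \right)} = -6$ ($p{\left(t,S \right)} = \left(-2\right) 3 = -6$)
$M{\left(u \right)} = -3 + u$ ($M{\left(u \right)} = \left(u - 3\right) \frac{u}{u} = \left(-3 + u\right) 1 = -3 + u$)
$\left(T + M{\left(p{\left(1,R \right)} \right)}\right) \left(241 + 160\right) = \left(460 - 9\right) \left(241 + 160\right) = \left(460 - 9\right) 401 = 451 \cdot 401 = 180851$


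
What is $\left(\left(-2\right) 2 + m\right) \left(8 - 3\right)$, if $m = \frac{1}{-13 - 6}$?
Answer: $- \frac{385}{19} \approx -20.263$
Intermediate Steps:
$m = - \frac{1}{19}$ ($m = \frac{1}{-19} = - \frac{1}{19} \approx -0.052632$)
$\left(\left(-2\right) 2 + m\right) \left(8 - 3\right) = \left(\left(-2\right) 2 - \frac{1}{19}\right) \left(8 - 3\right) = \left(-4 - \frac{1}{19}\right) 5 = \left(- \frac{77}{19}\right) 5 = - \frac{385}{19}$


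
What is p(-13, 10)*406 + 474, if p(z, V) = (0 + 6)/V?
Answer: 3588/5 ≈ 717.60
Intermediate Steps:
p(z, V) = 6/V
p(-13, 10)*406 + 474 = (6/10)*406 + 474 = (6*(1/10))*406 + 474 = (3/5)*406 + 474 = 1218/5 + 474 = 3588/5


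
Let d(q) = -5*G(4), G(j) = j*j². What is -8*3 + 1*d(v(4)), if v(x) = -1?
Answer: -344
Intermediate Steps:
G(j) = j³
d(q) = -320 (d(q) = -5*4³ = -5*64 = -320)
-8*3 + 1*d(v(4)) = -8*3 + 1*(-320) = -24 - 320 = -344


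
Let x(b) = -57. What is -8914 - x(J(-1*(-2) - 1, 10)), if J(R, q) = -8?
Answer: -8857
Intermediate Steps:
-8914 - x(J(-1*(-2) - 1, 10)) = -8914 - 1*(-57) = -8914 + 57 = -8857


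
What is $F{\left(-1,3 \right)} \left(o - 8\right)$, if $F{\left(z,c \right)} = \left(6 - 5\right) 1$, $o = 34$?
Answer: $26$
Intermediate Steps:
$F{\left(z,c \right)} = 1$ ($F{\left(z,c \right)} = 1 \cdot 1 = 1$)
$F{\left(-1,3 \right)} \left(o - 8\right) = 1 \left(34 - 8\right) = 1 \cdot 26 = 26$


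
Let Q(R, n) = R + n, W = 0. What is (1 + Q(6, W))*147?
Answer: 1029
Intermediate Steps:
(1 + Q(6, W))*147 = (1 + (6 + 0))*147 = (1 + 6)*147 = 7*147 = 1029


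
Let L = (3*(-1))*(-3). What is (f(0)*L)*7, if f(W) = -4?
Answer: -252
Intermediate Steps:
L = 9 (L = -3*(-3) = 9)
(f(0)*L)*7 = -4*9*7 = -36*7 = -252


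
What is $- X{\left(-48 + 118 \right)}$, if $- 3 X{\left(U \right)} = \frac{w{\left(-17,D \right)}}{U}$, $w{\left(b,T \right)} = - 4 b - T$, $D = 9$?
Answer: $\frac{59}{210} \approx 0.28095$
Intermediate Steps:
$w{\left(b,T \right)} = - T - 4 b$
$X{\left(U \right)} = - \frac{59}{3 U}$ ($X{\left(U \right)} = - \frac{\left(\left(-1\right) 9 - -68\right) \frac{1}{U}}{3} = - \frac{\left(-9 + 68\right) \frac{1}{U}}{3} = - \frac{59 \frac{1}{U}}{3} = - \frac{59}{3 U}$)
$- X{\left(-48 + 118 \right)} = - \frac{-59}{3 \left(-48 + 118\right)} = - \frac{-59}{3 \cdot 70} = \left(-1\right) \left(- \frac{59}{210}\right) = \frac{59}{210}$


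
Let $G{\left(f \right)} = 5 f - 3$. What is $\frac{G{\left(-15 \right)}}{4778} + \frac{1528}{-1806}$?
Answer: $- \frac{1860413}{2157267} \approx -0.86239$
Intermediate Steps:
$G{\left(f \right)} = -3 + 5 f$
$\frac{G{\left(-15 \right)}}{4778} + \frac{1528}{-1806} = \frac{-3 + 5 \left(-15\right)}{4778} + \frac{1528}{-1806} = \left(-3 - 75\right) \frac{1}{4778} + 1528 \left(- \frac{1}{1806}\right) = \left(-78\right) \frac{1}{4778} - \frac{764}{903} = - \frac{39}{2389} - \frac{764}{903} = - \frac{1860413}{2157267}$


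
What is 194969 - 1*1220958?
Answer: -1025989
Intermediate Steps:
194969 - 1*1220958 = 194969 - 1220958 = -1025989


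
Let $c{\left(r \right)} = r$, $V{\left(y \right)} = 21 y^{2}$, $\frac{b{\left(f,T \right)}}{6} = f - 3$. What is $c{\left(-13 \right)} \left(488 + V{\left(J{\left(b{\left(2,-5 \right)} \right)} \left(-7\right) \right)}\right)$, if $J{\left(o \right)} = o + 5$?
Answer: $-19721$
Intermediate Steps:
$b{\left(f,T \right)} = -18 + 6 f$ ($b{\left(f,T \right)} = 6 \left(f - 3\right) = 6 \left(-3 + f\right) = -18 + 6 f$)
$J{\left(o \right)} = 5 + o$
$c{\left(-13 \right)} \left(488 + V{\left(J{\left(b{\left(2,-5 \right)} \right)} \left(-7\right) \right)}\right) = - 13 \left(488 + 21 \left(\left(5 + \left(-18 + 6 \cdot 2\right)\right) \left(-7\right)\right)^{2}\right) = - 13 \left(488 + 21 \left(\left(5 + \left(-18 + 12\right)\right) \left(-7\right)\right)^{2}\right) = - 13 \left(488 + 21 \left(\left(5 - 6\right) \left(-7\right)\right)^{2}\right) = - 13 \left(488 + 21 \left(\left(-1\right) \left(-7\right)\right)^{2}\right) = - 13 \left(488 + 21 \cdot 7^{2}\right) = - 13 \left(488 + 21 \cdot 49\right) = - 13 \left(488 + 1029\right) = \left(-13\right) 1517 = -19721$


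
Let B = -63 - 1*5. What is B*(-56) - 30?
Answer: 3778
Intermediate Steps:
B = -68 (B = -63 - 5 = -68)
B*(-56) - 30 = -68*(-56) - 30 = 3808 - 30 = 3778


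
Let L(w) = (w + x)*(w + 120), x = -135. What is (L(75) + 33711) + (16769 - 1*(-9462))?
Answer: 48242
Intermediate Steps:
L(w) = (-135 + w)*(120 + w) (L(w) = (w - 135)*(w + 120) = (-135 + w)*(120 + w))
(L(75) + 33711) + (16769 - 1*(-9462)) = ((-16200 + 75**2 - 15*75) + 33711) + (16769 - 1*(-9462)) = ((-16200 + 5625 - 1125) + 33711) + (16769 + 9462) = (-11700 + 33711) + 26231 = 22011 + 26231 = 48242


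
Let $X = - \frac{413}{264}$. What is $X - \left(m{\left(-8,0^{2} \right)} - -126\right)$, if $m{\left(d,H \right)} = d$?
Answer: $- \frac{31565}{264} \approx -119.56$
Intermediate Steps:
$X = - \frac{413}{264}$ ($X = \left(-413\right) \frac{1}{264} = - \frac{413}{264} \approx -1.5644$)
$X - \left(m{\left(-8,0^{2} \right)} - -126\right) = - \frac{413}{264} - \left(-8 - -126\right) = - \frac{413}{264} - \left(-8 + 126\right) = - \frac{413}{264} - 118 = - \frac{31565}{264}$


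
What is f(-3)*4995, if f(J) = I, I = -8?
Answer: -39960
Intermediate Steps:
f(J) = -8
f(-3)*4995 = -8*4995 = -39960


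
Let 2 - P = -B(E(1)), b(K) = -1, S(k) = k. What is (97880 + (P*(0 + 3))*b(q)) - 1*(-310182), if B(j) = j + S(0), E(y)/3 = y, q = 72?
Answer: 408047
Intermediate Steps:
E(y) = 3*y
B(j) = j (B(j) = j + 0 = j)
P = 5 (P = 2 - (-1)*3*1 = 2 - (-1)*3 = 2 - 1*(-3) = 2 + 3 = 5)
(97880 + (P*(0 + 3))*b(q)) - 1*(-310182) = (97880 + (5*(0 + 3))*(-1)) - 1*(-310182) = (97880 + (5*3)*(-1)) + 310182 = (97880 + 15*(-1)) + 310182 = (97880 - 15) + 310182 = 97865 + 310182 = 408047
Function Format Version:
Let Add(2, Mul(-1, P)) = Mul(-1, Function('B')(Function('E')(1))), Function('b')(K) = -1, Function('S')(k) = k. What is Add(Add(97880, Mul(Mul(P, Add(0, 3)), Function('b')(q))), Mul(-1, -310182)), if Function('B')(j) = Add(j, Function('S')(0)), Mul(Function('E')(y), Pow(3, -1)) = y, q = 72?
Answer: 408047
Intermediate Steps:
Function('E')(y) = Mul(3, y)
Function('B')(j) = j (Function('B')(j) = Add(j, 0) = j)
P = 5 (P = Add(2, Mul(-1, Mul(-1, Mul(3, 1)))) = Add(2, Mul(-1, Mul(-1, 3))) = Add(2, Mul(-1, -3)) = Add(2, 3) = 5)
Add(Add(97880, Mul(Mul(P, Add(0, 3)), Function('b')(q))), Mul(-1, -310182)) = Add(Add(97880, Mul(Mul(5, Add(0, 3)), -1)), Mul(-1, -310182)) = Add(Add(97880, Mul(Mul(5, 3), -1)), 310182) = Add(Add(97880, Mul(15, -1)), 310182) = Add(Add(97880, -15), 310182) = Add(97865, 310182) = 408047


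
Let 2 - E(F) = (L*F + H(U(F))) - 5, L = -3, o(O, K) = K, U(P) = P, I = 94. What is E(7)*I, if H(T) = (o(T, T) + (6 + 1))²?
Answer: -15792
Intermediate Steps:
H(T) = (7 + T)² (H(T) = (T + (6 + 1))² = (T + 7)² = (7 + T)²)
E(F) = 7 - (7 + F)² + 3*F (E(F) = 2 - ((-3*F + (7 + F)²) - 5) = 2 - (((7 + F)² - 3*F) - 5) = 2 - (-5 + (7 + F)² - 3*F) = 2 + (5 - (7 + F)² + 3*F) = 7 - (7 + F)² + 3*F)
E(7)*I = (7 - (7 + 7)² + 3*7)*94 = (7 - 1*14² + 21)*94 = (7 - 1*196 + 21)*94 = (7 - 196 + 21)*94 = -168*94 = -15792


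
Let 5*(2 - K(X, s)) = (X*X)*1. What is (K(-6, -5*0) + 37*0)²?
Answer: 676/25 ≈ 27.040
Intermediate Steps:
K(X, s) = 2 - X²/5 (K(X, s) = 2 - X*X/5 = 2 - X²/5)
(K(-6, -5*0) + 37*0)² = ((2 - ⅕*(-6)²) + 37*0)² = ((2 - ⅕*36) + 0)² = ((2 - 36/5) + 0)² = (-26/5 + 0)² = (-26/5)² = 676/25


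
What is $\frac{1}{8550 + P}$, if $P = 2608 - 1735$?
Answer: $\frac{1}{9423} \approx 0.00010612$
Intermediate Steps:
$P = 873$
$\frac{1}{8550 + P} = \frac{1}{8550 + 873} = \frac{1}{9423}$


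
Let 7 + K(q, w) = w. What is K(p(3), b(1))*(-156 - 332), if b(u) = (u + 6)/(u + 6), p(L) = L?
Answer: 2928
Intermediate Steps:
b(u) = 1 (b(u) = (6 + u)/(6 + u) = 1)
K(q, w) = -7 + w
K(p(3), b(1))*(-156 - 332) = (-7 + 1)*(-156 - 332) = -6*(-488) = 2928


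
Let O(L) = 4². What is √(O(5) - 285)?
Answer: I*√269 ≈ 16.401*I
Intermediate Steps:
O(L) = 16
√(O(5) - 285) = √(16 - 285) = √(-269) = I*√269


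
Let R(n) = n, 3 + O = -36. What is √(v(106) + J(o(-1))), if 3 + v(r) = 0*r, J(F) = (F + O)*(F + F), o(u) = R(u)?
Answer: √77 ≈ 8.7750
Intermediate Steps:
O = -39 (O = -3 - 36 = -39)
o(u) = u
J(F) = 2*F*(-39 + F) (J(F) = (F - 39)*(F + F) = (-39 + F)*(2*F) = 2*F*(-39 + F))
v(r) = -3 (v(r) = -3 + 0*r = -3 + 0 = -3)
√(v(106) + J(o(-1))) = √(-3 + 2*(-1)*(-39 - 1)) = √(-3 + 2*(-1)*(-40)) = √(-3 + 80) = √77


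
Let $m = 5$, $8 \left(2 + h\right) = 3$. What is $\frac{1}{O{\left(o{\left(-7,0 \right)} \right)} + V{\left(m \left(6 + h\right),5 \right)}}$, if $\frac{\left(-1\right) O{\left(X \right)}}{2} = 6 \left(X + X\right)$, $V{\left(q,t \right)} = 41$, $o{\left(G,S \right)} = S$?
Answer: $\frac{1}{41} \approx 0.02439$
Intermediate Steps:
$h = - \frac{13}{8}$ ($h = -2 + \frac{1}{8} \cdot 3 = -2 + \frac{3}{8} = - \frac{13}{8} \approx -1.625$)
$O{\left(X \right)} = - 24 X$ ($O{\left(X \right)} = - 2 \cdot 6 \left(X + X\right) = - 2 \cdot 6 \cdot 2 X = - 2 \cdot 12 X = - 24 X$)
$\frac{1}{O{\left(o{\left(-7,0 \right)} \right)} + V{\left(m \left(6 + h\right),5 \right)}} = \frac{1}{\left(-24\right) 0 + 41} = \frac{1}{0 + 41} = \frac{1}{41}$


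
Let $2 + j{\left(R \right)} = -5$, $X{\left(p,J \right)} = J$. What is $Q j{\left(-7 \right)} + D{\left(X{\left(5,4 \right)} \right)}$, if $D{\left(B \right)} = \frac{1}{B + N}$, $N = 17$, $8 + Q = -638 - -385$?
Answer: $\frac{38368}{21} \approx 1827.0$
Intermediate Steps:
$Q = -261$ ($Q = -8 - 253 = -261$)
$j{\left(R \right)} = -7$ ($j{\left(R \right)} = -2 - 5 = -7$)
$D{\left(B \right)} = \frac{1}{17 + B}$ ($D{\left(B \right)} = \frac{1}{B + 17} = \frac{1}{17 + B}$)
$Q j{\left(-7 \right)} + D{\left(X{\left(5,4 \right)} \right)} = \left(-261\right) \left(-7\right) + \frac{1}{17 + 4} = 1827 + \frac{1}{21} = \frac{38368}{21}$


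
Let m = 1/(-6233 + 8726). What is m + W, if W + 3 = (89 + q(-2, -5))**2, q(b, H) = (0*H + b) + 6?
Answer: 21554479/2493 ≈ 8646.0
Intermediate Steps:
q(b, H) = 6 + b (q(b, H) = (0 + b) + 6 = b + 6 = 6 + b)
m = 1/2493 ≈ 0.00040112
W = 8646 (W = -3 + (89 + (6 - 2))**2 = -3 + (89 + 4)**2 = -3 + 93**2 = -3 + 8649 = 8646)
m + W = 1/2493 + 8646 = 21554479/2493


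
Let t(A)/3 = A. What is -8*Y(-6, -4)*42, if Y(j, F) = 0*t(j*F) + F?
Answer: 1344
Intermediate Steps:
t(A) = 3*A
Y(j, F) = F (Y(j, F) = 0*(3*(j*F)) + F = 0*(3*(F*j)) + F = 0*(3*F*j) + F = 0 + F = F)
-8*Y(-6, -4)*42 = -8*(-4)*42 = 32*42 = 1344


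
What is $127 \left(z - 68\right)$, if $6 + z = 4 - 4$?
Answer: $-9398$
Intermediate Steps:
$z = -6$ ($z = -6 + \left(4 - 4\right) = -6 + 0 = -6$)
$127 \left(z - 68\right) = 127 \left(-6 - 68\right) = 127 \left(-74\right) = -9398$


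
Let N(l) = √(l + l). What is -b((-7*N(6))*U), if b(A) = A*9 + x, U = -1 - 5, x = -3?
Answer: 3 - 756*√3 ≈ -1306.4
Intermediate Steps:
N(l) = √2*√l (N(l) = √(2*l) = √2*√l)
U = -6
b(A) = -3 + 9*A (b(A) = A*9 - 3 = 9*A - 3 = -3 + 9*A)
-b((-7*N(6))*U) = -(-3 + 9*(-7*√2*√6*(-6))) = -(-3 + 9*(-14*√3*(-6))) = -(-3 + 9*(84*√3)) = -(-3 + 756*√3) = 3 - 756*√3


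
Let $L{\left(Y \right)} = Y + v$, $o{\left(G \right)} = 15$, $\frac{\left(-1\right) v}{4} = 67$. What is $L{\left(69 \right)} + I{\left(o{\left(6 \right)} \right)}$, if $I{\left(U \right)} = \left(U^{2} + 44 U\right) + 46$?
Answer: $732$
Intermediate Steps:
$v = -268$ ($v = \left(-4\right) 67 = -268$)
$I{\left(U \right)} = 46 + U^{2} + 44 U$
$L{\left(Y \right)} = -268 + Y$ ($L{\left(Y \right)} = Y - 268 = -268 + Y$)
$L{\left(69 \right)} + I{\left(o{\left(6 \right)} \right)} = \left(-268 + 69\right) + \left(46 + 15^{2} + 44 \cdot 15\right) = -199 + \left(46 + 225 + 660\right) = -199 + 931 = 732$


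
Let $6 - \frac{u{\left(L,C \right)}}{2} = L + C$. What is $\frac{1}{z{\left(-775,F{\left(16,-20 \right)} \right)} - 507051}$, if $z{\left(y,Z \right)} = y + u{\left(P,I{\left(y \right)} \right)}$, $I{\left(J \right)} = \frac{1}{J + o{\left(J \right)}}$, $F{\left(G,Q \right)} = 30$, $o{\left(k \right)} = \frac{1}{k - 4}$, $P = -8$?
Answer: $- \frac{301863}{153285426895} \approx -1.9693 \cdot 10^{-6}$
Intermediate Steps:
$o{\left(k \right)} = \frac{1}{-4 + k}$
$I{\left(J \right)} = \frac{1}{J + \frac{1}{-4 + J}}$
$u{\left(L,C \right)} = 12 - 2 C - 2 L$ ($u{\left(L,C \right)} = 12 - 2 \left(L + C\right) = 12 - 2 \left(C + L\right) = 12 - \left(2 C + 2 L\right) = 12 - 2 C - 2 L$)
$z{\left(y,Z \right)} = 28 + y - \frac{2 \left(-4 + y\right)}{1 + y \left(-4 + y\right)}$ ($z{\left(y,Z \right)} = y - \left(-28 + \frac{2 \left(-4 + y\right)}{1 + y \left(-4 + y\right)}\right) = 28 + y - \frac{2 \left(-4 + y\right)}{1 + y \left(-4 + y\right)}$)
$\frac{1}{z{\left(-775,F{\left(16,-20 \right)} \right)} - 507051} = \frac{1}{\left(28 - 775 - \frac{2}{-775 + \frac{1}{-4 - 775}}\right) - 507051} = \frac{1}{\left(28 - 775 - \frac{2}{-775 + \frac{1}{-779}}\right) - 507051} = \frac{1}{\left(28 - 775 - \frac{2}{-775 - \frac{1}{779}}\right) - 507051} = \frac{1}{\left(28 - 775 - \frac{2}{- \frac{603726}{779}}\right) - 507051} = \frac{1}{\left(28 - 775 - - \frac{779}{301863}\right) - 507051} = \frac{1}{\left(28 - 775 + \frac{779}{301863}\right) - 507051} = \frac{1}{- \frac{225490882}{301863} - 507051} = \frac{1}{- \frac{153285426895}{301863}} = - \frac{301863}{153285426895}$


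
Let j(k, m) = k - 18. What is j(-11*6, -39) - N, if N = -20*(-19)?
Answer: -464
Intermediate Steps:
j(k, m) = -18 + k
N = 380
j(-11*6, -39) - N = (-18 - 11*6) - 1*380 = (-18 - 66) - 380 = -84 - 380 = -464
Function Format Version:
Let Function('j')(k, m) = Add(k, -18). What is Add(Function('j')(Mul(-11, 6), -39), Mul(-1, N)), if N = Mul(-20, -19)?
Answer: -464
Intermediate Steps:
Function('j')(k, m) = Add(-18, k)
N = 380
Add(Function('j')(Mul(-11, 6), -39), Mul(-1, N)) = Add(Add(-18, Mul(-11, 6)), Mul(-1, 380)) = Add(Add(-18, -66), -380) = Add(-84, -380) = -464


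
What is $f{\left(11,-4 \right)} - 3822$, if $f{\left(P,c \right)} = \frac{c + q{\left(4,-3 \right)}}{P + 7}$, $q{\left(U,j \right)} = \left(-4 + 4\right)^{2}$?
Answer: $- \frac{34400}{9} \approx -3822.2$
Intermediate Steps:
$q{\left(U,j \right)} = 0$ ($q{\left(U,j \right)} = 0^{2} = 0$)
$f{\left(P,c \right)} = \frac{c}{7 + P}$ ($f{\left(P,c \right)} = \frac{c + 0}{P + 7} = \frac{c}{7 + P}$)
$f{\left(11,-4 \right)} - 3822 = - \frac{4}{7 + 11} - 3822 = - \frac{4}{18} - 3822 = \left(-4\right) \frac{1}{18} - 3822 = - \frac{2}{9} - 3822 = - \frac{34400}{9}$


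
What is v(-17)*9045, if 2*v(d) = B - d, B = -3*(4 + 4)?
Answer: -63315/2 ≈ -31658.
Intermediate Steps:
B = -24 (B = -3*8 = -24)
v(d) = -12 - d/2 (v(d) = (-24 - d)/2 = -12 - d/2)
v(-17)*9045 = (-12 - ½*(-17))*9045 = (-12 + 17/2)*9045 = -7/2*9045 = -63315/2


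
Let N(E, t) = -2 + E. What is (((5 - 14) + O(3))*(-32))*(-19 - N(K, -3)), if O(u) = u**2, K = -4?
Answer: 0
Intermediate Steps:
(((5 - 14) + O(3))*(-32))*(-19 - N(K, -3)) = (((5 - 14) + 3**2)*(-32))*(-19 - (-2 - 4)) = ((-9 + 9)*(-32))*(-19 - 1*(-6)) = (0*(-32))*(-19 + 6) = 0*(-13) = 0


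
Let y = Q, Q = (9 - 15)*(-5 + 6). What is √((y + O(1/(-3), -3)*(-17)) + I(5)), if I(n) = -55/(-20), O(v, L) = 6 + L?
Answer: I*√217/2 ≈ 7.3655*I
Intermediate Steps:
I(n) = 11/4 (I(n) = -55*(-1/20) = 11/4)
Q = -6 (Q = -6*1 = -6)
y = -6
√((y + O(1/(-3), -3)*(-17)) + I(5)) = √((-6 + (6 - 3)*(-17)) + 11/4) = √((-6 + 3*(-17)) + 11/4) = √((-6 - 51) + 11/4) = √(-57 + 11/4) = √(-217/4) = I*√217/2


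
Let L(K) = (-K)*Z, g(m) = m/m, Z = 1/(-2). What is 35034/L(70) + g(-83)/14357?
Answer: 71854739/71785 ≈ 1001.0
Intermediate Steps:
Z = -½ ≈ -0.50000
g(m) = 1
L(K) = K/2 (L(K) = -K*(-½) = K/2)
35034/L(70) + g(-83)/14357 = 35034/(((½)*70)) + 1/14357 = 35034/35 + 1*(1/14357) = 35034*(1/35) + 1/14357 = 35034/35 + 1/14357 = 71854739/71785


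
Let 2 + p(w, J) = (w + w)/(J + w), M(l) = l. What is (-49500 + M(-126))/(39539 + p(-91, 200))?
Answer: -5409234/4309351 ≈ -1.2552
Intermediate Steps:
p(w, J) = -2 + 2*w/(J + w) (p(w, J) = -2 + (w + w)/(J + w) = -2 + (2*w)/(J + w) = -2 + 2*w/(J + w))
(-49500 + M(-126))/(39539 + p(-91, 200)) = (-49500 - 126)/(39539 - 2*200/(200 - 91)) = -49626/(39539 - 2*200/109) = -49626/(39539 - 2*200*1/109) = -49626/(39539 - 400/109) = -49626/4309351/109 = -49626*109/4309351 = -5409234/4309351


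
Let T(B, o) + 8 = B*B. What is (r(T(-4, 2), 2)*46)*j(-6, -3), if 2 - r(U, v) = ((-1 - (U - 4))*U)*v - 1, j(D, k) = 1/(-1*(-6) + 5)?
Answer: 3818/11 ≈ 347.09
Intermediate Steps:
T(B, o) = -8 + B² (T(B, o) = -8 + B*B = -8 + B²)
j(D, k) = 1/11 (j(D, k) = 1/(6 + 5) = 1/11)
r(U, v) = 3 - U*v*(3 - U) (r(U, v) = 2 - (((-1 - (U - 4))*U)*v - 1) = 2 - (((-1 - (-4 + U))*U)*v - 1) = 2 - (((-1 + (4 - U))*U)*v - 1) = 2 - (((3 - U)*U)*v - 1) = 2 - ((U*(3 - U))*v - 1) = 2 - (U*v*(3 - U) - 1) = 2 - (-1 + U*v*(3 - U)) = 2 + (1 - U*v*(3 - U)) = 3 - U*v*(3 - U))
(r(T(-4, 2), 2)*46)*j(-6, -3) = ((3 + 2*(-8 + (-4)²)² - 3*(-8 + (-4)²)*2)*46)*(1/11) = ((3 + 2*(-8 + 16)² - 3*(-8 + 16)*2)*46)*(1/11) = ((3 + 2*8² - 3*8*2)*46)*(1/11) = ((3 + 2*64 - 48)*46)*(1/11) = ((3 + 128 - 48)*46)*(1/11) = (83*46)*(1/11) = 3818*(1/11) = 3818/11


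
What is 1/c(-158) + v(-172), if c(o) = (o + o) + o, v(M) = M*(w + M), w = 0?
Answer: 14022815/474 ≈ 29584.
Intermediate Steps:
v(M) = M² (v(M) = M*(0 + M) = M*M = M²)
c(o) = 3*o (c(o) = 2*o + o = 3*o)
1/c(-158) + v(-172) = 1/(3*(-158)) + (-172)² = 1/(-474) + 29584 = -1/474 + 29584 = 14022815/474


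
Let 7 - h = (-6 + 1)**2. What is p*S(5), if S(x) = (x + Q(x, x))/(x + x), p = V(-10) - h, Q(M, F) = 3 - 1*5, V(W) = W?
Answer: 12/5 ≈ 2.4000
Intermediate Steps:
h = -18 (h = 7 - (-6 + 1)**2 = 7 - 1*(-5)**2 = 7 - 1*25 = 7 - 25 = -18)
Q(M, F) = -2 (Q(M, F) = 3 - 5 = -2)
p = 8 (p = -10 - 1*(-18) = -10 + 18 = 8)
S(x) = (-2 + x)/(2*x) (S(x) = (x - 2)/(x + x) = (-2 + x)/((2*x)) = (-2 + x)*(1/(2*x)) = (-2 + x)/(2*x))
p*S(5) = 8*((1/2)*(-2 + 5)/5) = 8*((1/2)*(1/5)*3) = 8*(3/10) = 12/5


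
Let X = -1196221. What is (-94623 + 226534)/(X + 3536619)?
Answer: 131911/2340398 ≈ 0.056363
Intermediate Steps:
(-94623 + 226534)/(X + 3536619) = (-94623 + 226534)/(-1196221 + 3536619) = 131911/2340398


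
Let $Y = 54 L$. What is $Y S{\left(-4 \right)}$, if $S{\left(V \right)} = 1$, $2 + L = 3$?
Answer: $54$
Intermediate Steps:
$L = 1$ ($L = -2 + 3 = 1$)
$Y = 54$ ($Y = 54 \cdot 1 = 54$)
$Y S{\left(-4 \right)} = 54 \cdot 1 = 54$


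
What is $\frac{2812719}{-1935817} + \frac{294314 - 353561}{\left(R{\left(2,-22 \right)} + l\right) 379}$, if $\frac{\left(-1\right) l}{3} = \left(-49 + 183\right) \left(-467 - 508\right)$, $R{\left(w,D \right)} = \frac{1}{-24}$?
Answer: $- \frac{771584090398575}{530886915238289} \approx -1.4534$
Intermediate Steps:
$R{\left(w,D \right)} = - \frac{1}{24}$
$l = 391950$ ($l = - 3 \left(-49 + 183\right) \left(-467 - 508\right) = - 3 \cdot 134 \left(-975\right) = \left(-3\right) \left(-130650\right) = 391950$)
$\frac{2812719}{-1935817} + \frac{294314 - 353561}{\left(R{\left(2,-22 \right)} + l\right) 379} = \frac{2812719}{-1935817} + \frac{294314 - 353561}{\left(- \frac{1}{24} + 391950\right) 379} = 2812719 \left(- \frac{1}{1935817}\right) - \frac{59247}{\frac{9406799}{24} \cdot 379} = - \frac{216363}{148909} - \frac{59247}{\frac{3565176821}{24}} = - \frac{216363}{148909} - \frac{1421928}{3565176821} = - \frac{771584090398575}{530886915238289}$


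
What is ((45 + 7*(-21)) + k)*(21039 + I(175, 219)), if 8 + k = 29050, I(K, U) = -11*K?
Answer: 553159160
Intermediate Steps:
k = 29042 (k = -8 + 29050 = 29042)
((45 + 7*(-21)) + k)*(21039 + I(175, 219)) = ((45 + 7*(-21)) + 29042)*(21039 - 11*175) = ((45 - 147) + 29042)*(21039 - 1925) = (-102 + 29042)*19114 = 28940*19114 = 553159160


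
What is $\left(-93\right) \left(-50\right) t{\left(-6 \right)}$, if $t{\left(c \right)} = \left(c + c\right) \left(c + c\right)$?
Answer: $669600$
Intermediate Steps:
$t{\left(c \right)} = 4 c^{2}$ ($t{\left(c \right)} = 2 c 2 c = 4 c^{2}$)
$\left(-93\right) \left(-50\right) t{\left(-6 \right)} = \left(-93\right) \left(-50\right) 4 \left(-6\right)^{2} = 4650 \cdot 4 \cdot 36 = 4650 \cdot 144 = 669600$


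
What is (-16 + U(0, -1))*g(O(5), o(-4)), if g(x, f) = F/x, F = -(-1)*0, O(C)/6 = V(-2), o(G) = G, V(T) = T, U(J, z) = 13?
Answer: 0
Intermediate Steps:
O(C) = -12 (O(C) = 6*(-2) = -12)
F = 0 (F = -1*0 = 0)
g(x, f) = 0 (g(x, f) = 0/x = 0)
(-16 + U(0, -1))*g(O(5), o(-4)) = (-16 + 13)*0 = -3*0 = 0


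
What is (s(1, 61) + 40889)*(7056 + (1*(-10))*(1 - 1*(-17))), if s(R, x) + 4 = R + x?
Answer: 281551572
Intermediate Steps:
s(R, x) = -4 + R + x (s(R, x) = -4 + (R + x) = -4 + R + x)
(s(1, 61) + 40889)*(7056 + (1*(-10))*(1 - 1*(-17))) = ((-4 + 1 + 61) + 40889)*(7056 + (1*(-10))*(1 - 1*(-17))) = (58 + 40889)*(7056 - 10*(1 + 17)) = 40947*(7056 - 10*18) = 40947*(7056 - 180) = 40947*6876 = 281551572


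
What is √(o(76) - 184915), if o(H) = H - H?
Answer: I*√184915 ≈ 430.02*I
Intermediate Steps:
o(H) = 0
√(o(76) - 184915) = √(0 - 184915) = √(-184915) = I*√184915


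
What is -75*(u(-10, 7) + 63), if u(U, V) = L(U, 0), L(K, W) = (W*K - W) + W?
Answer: -4725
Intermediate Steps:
L(K, W) = K*W (L(K, W) = (K*W - W) + W = (-W + K*W) + W = K*W)
u(U, V) = 0 (u(U, V) = U*0 = 0)
-75*(u(-10, 7) + 63) = -75*(0 + 63) = -75*63 = -4725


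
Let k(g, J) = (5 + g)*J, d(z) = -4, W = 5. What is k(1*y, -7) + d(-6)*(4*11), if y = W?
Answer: -246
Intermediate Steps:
y = 5
k(g, J) = J*(5 + g)
k(1*y, -7) + d(-6)*(4*11) = -7*(5 + 1*5) - 16*11 = -7*(5 + 5) - 4*44 = -7*10 - 176 = -70 - 176 = -246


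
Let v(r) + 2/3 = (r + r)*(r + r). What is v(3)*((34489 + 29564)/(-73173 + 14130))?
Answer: -754402/19681 ≈ -38.331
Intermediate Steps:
v(r) = -⅔ + 4*r² (v(r) = -⅔ + (r + r)*(r + r) = -⅔ + (2*r)*(2*r) = -⅔ + 4*r²)
v(3)*((34489 + 29564)/(-73173 + 14130)) = (-⅔ + 4*3²)*((34489 + 29564)/(-73173 + 14130)) = (-⅔ + 4*9)*(64053/(-59043)) = (-⅔ + 36)*(64053*(-1/59043)) = (106/3)*(-21351/19681) = -754402/19681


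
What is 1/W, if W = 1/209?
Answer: 209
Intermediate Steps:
W = 1/209 ≈ 0.0047847
1/W = 1/(1/209) = 209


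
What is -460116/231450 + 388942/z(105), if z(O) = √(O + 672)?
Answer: -76686/38575 + 388942*√777/777 ≈ 13951.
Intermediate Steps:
z(O) = √(672 + O)
-460116/231450 + 388942/z(105) = -460116/231450 + 388942/(√(672 + 105)) = -460116*1/231450 + 388942/(√777) = -76686/38575 + 388942*(√777/777) = -76686/38575 + 388942*√777/777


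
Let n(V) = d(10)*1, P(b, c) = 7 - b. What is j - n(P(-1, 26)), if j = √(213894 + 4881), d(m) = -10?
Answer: 10 + 5*√8751 ≈ 477.73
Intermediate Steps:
n(V) = -10 (n(V) = -10*1 = -10)
j = 5*√8751 (j = √218775 = 5*√8751 ≈ 467.73)
j - n(P(-1, 26)) = 5*√8751 - 1*(-10) = 5*√8751 + 10 = 10 + 5*√8751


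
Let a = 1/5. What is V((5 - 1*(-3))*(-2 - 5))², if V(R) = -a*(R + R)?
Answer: 12544/25 ≈ 501.76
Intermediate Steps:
a = ⅕ ≈ 0.20000
V(R) = -2*R/5 (V(R) = -(R + R)/5 = -2*R/5)
V((5 - 1*(-3))*(-2 - 5))² = (-2*(5 - 1*(-3))*(-2 - 5)/5)² = (-2*(5 + 3)*(-7)/5)² = (-16*(-7)/5)² = (-⅖*(-56))² = (112/5)² = 12544/25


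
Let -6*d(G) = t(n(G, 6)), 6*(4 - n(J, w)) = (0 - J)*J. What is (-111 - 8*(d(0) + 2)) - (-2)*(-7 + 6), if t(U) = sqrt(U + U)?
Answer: -129 + 8*sqrt(2)/3 ≈ -125.23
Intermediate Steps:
n(J, w) = 4 + J**2/6 (n(J, w) = 4 - (0 - J)*J/6 = 4 - (-J)*J/6 = 4 - (-1)*J**2/6 = 4 + J**2/6)
t(U) = sqrt(2)*sqrt(U) (t(U) = sqrt(2*U) = sqrt(2)*sqrt(U))
d(G) = -sqrt(2)*sqrt(4 + G**2/6)/6
(-111 - 8*(d(0) + 2)) - (-2)*(-7 + 6) = (-111 - 8*(-sqrt(72 + 3*0**2)/18 + 2)) - (-2)*(-7 + 6) = (-111 - 8*(-sqrt(72 + 3*0)/18 + 2)) - (-2)*(-1) = (-111 - 8*(-sqrt(72 + 0)/18 + 2)) - 1*2 = (-111 - 8*(-sqrt(2)/3 + 2)) - 2 = (-111 - 8*(2 - sqrt(2)/3)) - 2 = (-111 - (16 - 8*sqrt(2)/3)) - 2 = (-111 + (-16 + 8*sqrt(2)/3)) - 2 = (-127 + 8*sqrt(2)/3) - 2 = -129 + 8*sqrt(2)/3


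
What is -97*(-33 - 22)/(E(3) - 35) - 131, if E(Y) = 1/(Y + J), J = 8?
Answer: -108989/384 ≈ -283.83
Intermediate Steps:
E(Y) = 1/(8 + Y) (E(Y) = 1/(Y + 8) = 1/(8 + Y))
-97*(-33 - 22)/(E(3) - 35) - 131 = -97*(-33 - 22)/(1/(8 + 3) - 35) - 131 = -(-5335)/(1/11 - 35) - 131 = -(-5335)/(-384/11) - 131 = -(-5335)*(-11)/384 - 131 = -97*605/384 - 131 = -58685/384 - 131 = -108989/384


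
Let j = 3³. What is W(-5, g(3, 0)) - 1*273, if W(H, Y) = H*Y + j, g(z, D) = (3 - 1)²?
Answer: -266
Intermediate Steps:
g(z, D) = 4 (g(z, D) = 2² = 4)
j = 27
W(H, Y) = 27 + H*Y (W(H, Y) = H*Y + 27 = 27 + H*Y)
W(-5, g(3, 0)) - 1*273 = (27 - 5*4) - 1*273 = (27 - 20) - 273 = 7 - 273 = -266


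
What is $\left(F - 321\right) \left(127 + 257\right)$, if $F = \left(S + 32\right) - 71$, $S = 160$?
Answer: $-76800$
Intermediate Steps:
$F = 121$ ($F = \left(160 + 32\right) - 71 = 192 - 71 = 121$)
$\left(F - 321\right) \left(127 + 257\right) = \left(121 - 321\right) \left(127 + 257\right) = \left(-200\right) 384 = -76800$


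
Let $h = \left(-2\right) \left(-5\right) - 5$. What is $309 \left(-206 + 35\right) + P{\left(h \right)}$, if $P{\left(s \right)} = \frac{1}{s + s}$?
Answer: $- \frac{528389}{10} \approx -52839.0$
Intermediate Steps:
$h = 5$ ($h = 10 - 5 = 5$)
$P{\left(s \right)} = \frac{1}{2 s}$
$309 \left(-206 + 35\right) + P{\left(h \right)} = 309 \left(-206 + 35\right) + \frac{1}{2 \cdot 5} = 309 \left(-171\right) + \frac{1}{2} \cdot \frac{1}{5} = -52839 + \frac{1}{10} = - \frac{528389}{10}$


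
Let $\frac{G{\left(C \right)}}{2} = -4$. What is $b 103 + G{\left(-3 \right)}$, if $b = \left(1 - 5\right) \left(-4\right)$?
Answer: $1640$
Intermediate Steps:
$b = 16$ ($b = \left(-4\right) \left(-4\right) = 16$)
$G{\left(C \right)} = -8$ ($G{\left(C \right)} = 2 \left(-4\right) = -8$)
$b 103 + G{\left(-3 \right)} = 16 \cdot 103 - 8 = 1648 - 8 = 1640$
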